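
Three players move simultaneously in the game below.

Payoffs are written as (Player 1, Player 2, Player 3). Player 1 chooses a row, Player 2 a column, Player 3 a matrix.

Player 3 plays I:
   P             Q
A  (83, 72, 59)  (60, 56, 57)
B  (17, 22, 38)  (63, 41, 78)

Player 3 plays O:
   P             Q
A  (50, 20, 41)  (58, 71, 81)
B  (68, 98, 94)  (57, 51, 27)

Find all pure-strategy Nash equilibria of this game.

The pure Nash equilibria are (A, P, I); (A, Q, O); (B, P, O); (B, Q, I).

(A, P, I): Player 1 gets 83, best alternative 17; Player 2 gets 72, best alternative 56; Player 3 gets 59, best alternative 41. No profitable deviation — NE.
(A, P, O): Player 1 can switch to B (50 → 68). Not NE.
(A, Q, I): Player 1 can switch to B (60 → 63). Not NE.
(A, Q, O): Player 1 gets 58, best alternative 57; Player 2 gets 71, best alternative 20; Player 3 gets 81, best alternative 57. No profitable deviation — NE.
(B, P, I): Player 1 can switch to A (17 → 83). Not NE.
(B, P, O): Player 1 gets 68, best alternative 50; Player 2 gets 98, best alternative 51; Player 3 gets 94, best alternative 38. No profitable deviation — NE.
(B, Q, I): Player 1 gets 63, best alternative 60; Player 2 gets 41, best alternative 22; Player 3 gets 78, best alternative 27. No profitable deviation — NE.
(B, Q, O): Player 1 can switch to A (57 → 58). Not NE.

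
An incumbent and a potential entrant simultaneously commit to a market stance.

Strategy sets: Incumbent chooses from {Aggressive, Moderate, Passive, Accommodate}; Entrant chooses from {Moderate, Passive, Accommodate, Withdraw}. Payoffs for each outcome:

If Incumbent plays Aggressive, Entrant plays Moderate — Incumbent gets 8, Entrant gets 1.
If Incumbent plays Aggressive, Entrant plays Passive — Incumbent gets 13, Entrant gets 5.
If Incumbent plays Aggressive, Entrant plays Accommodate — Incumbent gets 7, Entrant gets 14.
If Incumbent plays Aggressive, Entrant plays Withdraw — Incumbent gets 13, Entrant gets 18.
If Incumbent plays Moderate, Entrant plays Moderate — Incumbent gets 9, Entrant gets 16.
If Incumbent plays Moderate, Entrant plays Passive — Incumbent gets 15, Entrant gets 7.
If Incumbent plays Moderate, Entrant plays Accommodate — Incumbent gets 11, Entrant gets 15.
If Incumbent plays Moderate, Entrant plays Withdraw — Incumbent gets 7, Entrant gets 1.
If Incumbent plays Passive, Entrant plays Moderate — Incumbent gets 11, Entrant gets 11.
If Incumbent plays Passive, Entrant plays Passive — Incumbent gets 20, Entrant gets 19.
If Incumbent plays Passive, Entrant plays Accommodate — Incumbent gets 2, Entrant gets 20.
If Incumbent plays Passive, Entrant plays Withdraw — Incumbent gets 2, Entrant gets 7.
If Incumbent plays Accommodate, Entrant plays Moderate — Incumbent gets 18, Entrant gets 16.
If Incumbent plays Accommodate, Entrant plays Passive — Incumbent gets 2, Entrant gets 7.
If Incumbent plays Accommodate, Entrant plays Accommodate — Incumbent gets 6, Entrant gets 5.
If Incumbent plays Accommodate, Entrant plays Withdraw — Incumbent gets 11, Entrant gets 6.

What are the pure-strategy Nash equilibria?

Pure-strategy Nash equilibria: (Aggressive, Withdraw), (Accommodate, Moderate)

Incumbent against Moderate: payoffs 8, 9, 11, 18 → best response Accommodate.
Incumbent against Passive: payoffs 13, 15, 20, 2 → best response Passive.
Incumbent against Accommodate: payoffs 7, 11, 2, 6 → best response Moderate.
Incumbent against Withdraw: payoffs 13, 7, 2, 11 → best response Aggressive.
Entrant against Aggressive: payoffs 1, 5, 14, 18 → best response Withdraw.
Entrant against Moderate: payoffs 16, 7, 15, 1 → best response Moderate.
Entrant against Passive: payoffs 11, 19, 20, 7 → best response Accommodate.
Entrant against Accommodate: payoffs 16, 7, 5, 6 → best response Moderate.
Mutual best responses: (Aggressive, Withdraw); (Accommodate, Moderate).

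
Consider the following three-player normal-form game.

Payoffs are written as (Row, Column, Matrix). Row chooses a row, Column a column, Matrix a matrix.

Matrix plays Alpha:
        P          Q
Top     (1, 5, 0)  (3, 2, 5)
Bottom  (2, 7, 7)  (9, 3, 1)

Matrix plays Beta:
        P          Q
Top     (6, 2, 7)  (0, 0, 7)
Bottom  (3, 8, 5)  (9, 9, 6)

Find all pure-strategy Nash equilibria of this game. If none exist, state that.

Pure-strategy Nash equilibria: (Top, P, Beta), (Bottom, P, Alpha), (Bottom, Q, Beta)

(Top, P, Alpha): Row can switch to Bottom (1 → 2). Not NE.
(Top, P, Beta): Row gets 6, best alternative 3; Column gets 2, best alternative 0; Matrix gets 7, best alternative 0. No profitable deviation — NE.
(Top, Q, Alpha): Row can switch to Bottom (3 → 9). Not NE.
(Top, Q, Beta): Row can switch to Bottom (0 → 9). Not NE.
(Bottom, P, Alpha): Row gets 2, best alternative 1; Column gets 7, best alternative 3; Matrix gets 7, best alternative 5. No profitable deviation — NE.
(Bottom, P, Beta): Row can switch to Top (3 → 6). Not NE.
(Bottom, Q, Alpha): Column can switch to P (3 → 7). Not NE.
(Bottom, Q, Beta): Row gets 9, best alternative 0; Column gets 9, best alternative 8; Matrix gets 6, best alternative 1. No profitable deviation — NE.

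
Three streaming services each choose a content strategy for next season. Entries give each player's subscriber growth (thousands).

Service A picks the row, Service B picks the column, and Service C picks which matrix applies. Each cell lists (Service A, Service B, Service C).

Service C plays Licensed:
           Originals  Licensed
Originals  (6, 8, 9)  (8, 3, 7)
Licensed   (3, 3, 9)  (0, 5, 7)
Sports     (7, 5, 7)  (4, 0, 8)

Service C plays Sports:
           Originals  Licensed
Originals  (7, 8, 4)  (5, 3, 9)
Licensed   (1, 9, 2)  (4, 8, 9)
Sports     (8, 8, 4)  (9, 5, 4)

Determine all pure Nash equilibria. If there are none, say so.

The unique pure-strategy Nash equilibrium is (Sports, Originals, Licensed).

For each player, find the best response to each opponent profile; mutual best responses are the pure NE.
Service A against (Originals, Licensed): payoffs 6, 3, 7 → best response Sports.
Service A against (Originals, Sports): payoffs 7, 1, 8 → best response Sports.
Service A against (Licensed, Licensed): payoffs 8, 0, 4 → best response Originals.
Service A against (Licensed, Sports): payoffs 5, 4, 9 → best response Sports.
Service B against (Originals, Licensed): payoffs 8, 3 → best response Originals.
Service B against (Originals, Sports): payoffs 8, 3 → best response Originals.
Service B against (Licensed, Licensed): payoffs 3, 5 → best response Licensed.
Service B against (Licensed, Sports): payoffs 9, 8 → best response Originals.
Service B against (Sports, Licensed): payoffs 5, 0 → best response Originals.
Service B against (Sports, Sports): payoffs 8, 5 → best response Originals.
Service C against (Originals, Originals): payoffs 9, 4 → best response Licensed.
Service C against (Originals, Licensed): payoffs 7, 9 → best response Sports.
Service C against (Licensed, Originals): payoffs 9, 2 → best response Licensed.
Service C against (Licensed, Licensed): payoffs 7, 9 → best response Sports.
Service C against (Sports, Originals): payoffs 7, 4 → best response Licensed.
Service C against (Sports, Licensed): payoffs 8, 4 → best response Licensed.
Mutual best responses: (Sports, Originals, Licensed).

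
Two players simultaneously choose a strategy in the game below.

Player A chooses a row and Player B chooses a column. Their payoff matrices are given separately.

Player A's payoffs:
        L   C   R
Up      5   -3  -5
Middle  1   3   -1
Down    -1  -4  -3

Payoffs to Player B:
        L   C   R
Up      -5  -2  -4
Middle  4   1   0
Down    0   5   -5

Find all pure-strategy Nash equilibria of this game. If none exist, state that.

Check each profile: it is a Nash equilibrium iff no player can strictly gain by switching unilaterally.
(Up, L): Player B can switch to C (-5 → -2). Not NE.
(Up, C): Player A can switch to Middle (-3 → 3). Not NE.
(Up, R): Player A can switch to Middle (-5 → -1). Not NE.
(Middle, L): Player A can switch to Up (1 → 5). Not NE.
(Middle, C): Player B can switch to L (1 → 4). Not NE.
(Middle, R): Player B can switch to L (0 → 4). Not NE.
(Down, L): Player A can switch to Up (-1 → 5). Not NE.
(Down, C): Player A can switch to Up (-4 → -3). Not NE.
(The remaining 1 profile has a profitable deviation by the same check.)

There is no pure-strategy Nash equilibrium.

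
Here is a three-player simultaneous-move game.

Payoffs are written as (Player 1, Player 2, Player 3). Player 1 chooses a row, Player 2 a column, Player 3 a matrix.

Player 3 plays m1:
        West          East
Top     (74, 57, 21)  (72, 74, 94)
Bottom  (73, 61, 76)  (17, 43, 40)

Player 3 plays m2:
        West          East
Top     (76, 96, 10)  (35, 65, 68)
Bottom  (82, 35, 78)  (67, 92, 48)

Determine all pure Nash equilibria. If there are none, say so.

(Top, East, m1), (Bottom, East, m2)

Player 1 against (West, m1): payoffs 74, 73 → best response Top.
Player 1 against (West, m2): payoffs 76, 82 → best response Bottom.
Player 1 against (East, m1): payoffs 72, 17 → best response Top.
Player 1 against (East, m2): payoffs 35, 67 → best response Bottom.
Player 2 against (Top, m1): payoffs 57, 74 → best response East.
Player 2 against (Top, m2): payoffs 96, 65 → best response West.
Player 2 against (Bottom, m1): payoffs 61, 43 → best response West.
Player 2 against (Bottom, m2): payoffs 35, 92 → best response East.
Player 3 against (Top, West): payoffs 21, 10 → best response m1.
Player 3 against (Top, East): payoffs 94, 68 → best response m1.
Player 3 against (Bottom, West): payoffs 76, 78 → best response m2.
Player 3 against (Bottom, East): payoffs 40, 48 → best response m2.
Mutual best responses: (Top, East, m1); (Bottom, East, m2).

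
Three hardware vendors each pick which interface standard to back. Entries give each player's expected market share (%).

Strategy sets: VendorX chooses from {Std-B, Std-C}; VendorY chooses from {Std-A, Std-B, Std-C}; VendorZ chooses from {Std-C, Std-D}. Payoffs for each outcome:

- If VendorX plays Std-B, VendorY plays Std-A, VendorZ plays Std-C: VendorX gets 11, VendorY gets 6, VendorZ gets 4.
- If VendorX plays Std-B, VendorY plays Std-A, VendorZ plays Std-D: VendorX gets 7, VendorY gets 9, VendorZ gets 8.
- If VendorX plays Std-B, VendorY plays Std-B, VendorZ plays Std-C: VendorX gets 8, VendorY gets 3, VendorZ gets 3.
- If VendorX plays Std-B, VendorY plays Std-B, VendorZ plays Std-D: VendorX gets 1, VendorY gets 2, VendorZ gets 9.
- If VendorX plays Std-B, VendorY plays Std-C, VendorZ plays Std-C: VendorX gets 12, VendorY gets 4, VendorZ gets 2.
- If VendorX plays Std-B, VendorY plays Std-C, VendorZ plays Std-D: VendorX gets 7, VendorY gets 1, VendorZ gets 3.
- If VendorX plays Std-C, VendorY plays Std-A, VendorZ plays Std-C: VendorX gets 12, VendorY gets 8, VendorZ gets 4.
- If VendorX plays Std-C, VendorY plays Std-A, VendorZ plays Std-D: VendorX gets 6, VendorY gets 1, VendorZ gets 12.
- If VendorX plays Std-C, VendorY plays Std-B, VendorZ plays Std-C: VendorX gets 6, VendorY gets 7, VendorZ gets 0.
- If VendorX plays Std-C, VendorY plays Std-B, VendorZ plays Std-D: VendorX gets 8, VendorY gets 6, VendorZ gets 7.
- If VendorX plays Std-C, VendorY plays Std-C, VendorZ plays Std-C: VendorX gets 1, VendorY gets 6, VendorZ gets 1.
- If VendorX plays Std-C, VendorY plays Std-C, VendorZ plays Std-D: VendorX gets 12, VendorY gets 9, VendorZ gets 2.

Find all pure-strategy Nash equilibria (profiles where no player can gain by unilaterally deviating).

(Std-B, Std-A, Std-C): VendorX can switch to Std-C (11 → 12). Not NE.
(Std-B, Std-A, Std-D): VendorX gets 7, best alternative 6; VendorY gets 9, best alternative 2; VendorZ gets 8, best alternative 4. No profitable deviation — NE.
(Std-B, Std-B, Std-C): VendorY can switch to Std-A (3 → 6). Not NE.
(Std-B, Std-B, Std-D): VendorX can switch to Std-C (1 → 8). Not NE.
(Std-B, Std-C, Std-C): VendorY can switch to Std-A (4 → 6). Not NE.
(Std-B, Std-C, Std-D): VendorX can switch to Std-C (7 → 12). Not NE.
(Std-C, Std-A, Std-C): VendorZ can switch to Std-D (4 → 12). Not NE.
(Std-C, Std-C, Std-D): VendorX gets 12, best alternative 7; VendorY gets 9, best alternative 6; VendorZ gets 2, best alternative 1. No profitable deviation — NE.
(The remaining 4 profiles each have a profitable deviation by the same check.)

Pure-strategy Nash equilibria: (Std-B, Std-A, Std-D) and (Std-C, Std-C, Std-D)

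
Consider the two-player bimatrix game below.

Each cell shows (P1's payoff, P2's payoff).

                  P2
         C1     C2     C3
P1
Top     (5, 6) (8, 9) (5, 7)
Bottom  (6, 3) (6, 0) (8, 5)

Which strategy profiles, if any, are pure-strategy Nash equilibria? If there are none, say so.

For each strategy profile, look for a profitable unilateral deviation.
(Top, C1): P1 can switch to Bottom (5 → 6). Not NE.
(Top, C2): P1 gets 8, best alternative 6; P2 gets 9, best alternative 7. No profitable deviation — NE.
(Top, C3): P1 can switch to Bottom (5 → 8). Not NE.
(Bottom, C1): P2 can switch to C3 (3 → 5). Not NE.
(Bottom, C2): P1 can switch to Top (6 → 8). Not NE.
(Bottom, C3): P1 gets 8, best alternative 5; P2 gets 5, best alternative 3. No profitable deviation — NE.

Pure-strategy Nash equilibria: (Top, C2), (Bottom, C3)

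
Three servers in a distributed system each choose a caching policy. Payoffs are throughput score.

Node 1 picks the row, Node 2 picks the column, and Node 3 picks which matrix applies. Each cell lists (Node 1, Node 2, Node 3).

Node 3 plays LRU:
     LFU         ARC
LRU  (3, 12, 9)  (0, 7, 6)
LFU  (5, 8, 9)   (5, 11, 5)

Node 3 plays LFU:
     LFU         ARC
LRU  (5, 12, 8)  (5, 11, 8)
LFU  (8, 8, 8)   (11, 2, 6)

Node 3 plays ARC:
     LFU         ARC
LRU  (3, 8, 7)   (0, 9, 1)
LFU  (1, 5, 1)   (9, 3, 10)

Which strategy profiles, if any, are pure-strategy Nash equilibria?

This game has no pure Nash equilibrium.

Node 1 against (LFU, LRU): payoffs 3, 5 → best response LFU.
Node 1 against (LFU, LFU): payoffs 5, 8 → best response LFU.
Node 1 against (LFU, ARC): payoffs 3, 1 → best response LRU.
Node 1 against (ARC, LRU): payoffs 0, 5 → best response LFU.
Node 1 against (ARC, LFU): payoffs 5, 11 → best response LFU.
Node 1 against (ARC, ARC): payoffs 0, 9 → best response LFU.
Node 2 against (LRU, LRU): payoffs 12, 7 → best response LFU.
Node 2 against (LRU, LFU): payoffs 12, 11 → best response LFU.
Node 2 against (LRU, ARC): payoffs 8, 9 → best response ARC.
Node 2 against (LFU, LRU): payoffs 8, 11 → best response ARC.
Node 2 against (LFU, LFU): payoffs 8, 2 → best response LFU.
Node 2 against (LFU, ARC): payoffs 5, 3 → best response LFU.
Node 3 against (LRU, LFU): payoffs 9, 8, 7 → best response LRU.
Node 3 against (LRU, ARC): payoffs 6, 8, 1 → best response LFU.
Node 3 against (LFU, LFU): payoffs 9, 8, 1 → best response LRU.
Node 3 against (LFU, ARC): payoffs 5, 6, 10 → best response ARC.
No profile is a mutual best response for all players.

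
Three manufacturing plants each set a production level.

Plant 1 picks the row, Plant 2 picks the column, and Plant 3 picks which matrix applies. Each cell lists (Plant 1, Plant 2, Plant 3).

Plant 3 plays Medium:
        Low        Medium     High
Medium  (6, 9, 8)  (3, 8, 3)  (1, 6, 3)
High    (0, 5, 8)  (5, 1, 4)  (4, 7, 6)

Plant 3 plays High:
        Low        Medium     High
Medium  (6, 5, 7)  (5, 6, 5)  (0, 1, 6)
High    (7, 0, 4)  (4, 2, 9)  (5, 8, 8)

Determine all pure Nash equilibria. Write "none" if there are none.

Mark each player's best response to every combination of opponents' strategies; a profile where every player is best-responding is a pure Nash equilibrium.
Plant 1 against (Low, Medium): payoffs 6, 0 → best response Medium.
Plant 1 against (Low, High): payoffs 6, 7 → best response High.
Plant 1 against (Medium, Medium): payoffs 3, 5 → best response High.
Plant 1 against (Medium, High): payoffs 5, 4 → best response Medium.
Plant 1 against (High, Medium): payoffs 1, 4 → best response High.
Plant 1 against (High, High): payoffs 0, 5 → best response High.
Plant 2 against (Medium, Medium): payoffs 9, 8, 6 → best response Low.
Plant 2 against (Medium, High): payoffs 5, 6, 1 → best response Medium.
Plant 2 against (High, Medium): payoffs 5, 1, 7 → best response High.
Plant 2 against (High, High): payoffs 0, 2, 8 → best response High.
Plant 3 against (Medium, Low): payoffs 8, 7 → best response Medium.
Plant 3 against (Medium, Medium): payoffs 3, 5 → best response High.
Plant 3 against (Medium, High): payoffs 3, 6 → best response High.
Plant 3 against (High, Low): payoffs 8, 4 → best response Medium.
Plant 3 against (High, Medium): payoffs 4, 9 → best response High.
Plant 3 against (High, High): payoffs 6, 8 → best response High.
Mutual best responses: (Medium, Low, Medium); (Medium, Medium, High); (High, High, High).

Pure-strategy Nash equilibria: (Medium, Low, Medium) and (Medium, Medium, High) and (High, High, High)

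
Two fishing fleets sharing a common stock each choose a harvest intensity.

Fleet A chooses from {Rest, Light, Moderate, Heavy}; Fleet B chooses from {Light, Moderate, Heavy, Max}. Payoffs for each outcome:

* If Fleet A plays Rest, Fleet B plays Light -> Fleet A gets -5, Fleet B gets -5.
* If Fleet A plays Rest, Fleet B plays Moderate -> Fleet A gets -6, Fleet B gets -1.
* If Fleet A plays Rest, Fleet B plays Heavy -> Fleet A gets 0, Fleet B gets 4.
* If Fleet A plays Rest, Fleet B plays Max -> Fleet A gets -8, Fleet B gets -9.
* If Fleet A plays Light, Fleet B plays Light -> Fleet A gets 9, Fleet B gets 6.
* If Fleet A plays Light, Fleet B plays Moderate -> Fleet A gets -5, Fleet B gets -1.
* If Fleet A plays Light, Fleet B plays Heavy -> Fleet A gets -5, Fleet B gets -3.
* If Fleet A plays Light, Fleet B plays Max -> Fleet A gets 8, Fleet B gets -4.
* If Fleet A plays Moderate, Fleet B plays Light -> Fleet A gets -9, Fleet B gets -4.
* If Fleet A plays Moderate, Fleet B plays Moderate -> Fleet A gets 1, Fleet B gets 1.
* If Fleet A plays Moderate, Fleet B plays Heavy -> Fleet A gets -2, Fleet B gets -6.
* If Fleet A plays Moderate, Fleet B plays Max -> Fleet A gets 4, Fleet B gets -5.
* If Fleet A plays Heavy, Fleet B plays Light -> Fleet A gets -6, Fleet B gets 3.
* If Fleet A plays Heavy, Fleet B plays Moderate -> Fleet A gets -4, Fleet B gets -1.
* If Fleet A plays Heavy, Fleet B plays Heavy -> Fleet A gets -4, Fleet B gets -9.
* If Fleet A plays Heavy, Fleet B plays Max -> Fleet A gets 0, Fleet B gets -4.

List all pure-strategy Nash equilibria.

(Rest, Heavy) and (Light, Light) and (Moderate, Moderate)

Check each profile: it is a Nash equilibrium iff no player can strictly gain by switching unilaterally.
(Rest, Light): Fleet A can switch to Light (-5 → 9). Not NE.
(Rest, Moderate): Fleet A can switch to Light (-6 → -5). Not NE.
(Rest, Heavy): Fleet A gets 0, best alternative -2; Fleet B gets 4, best alternative -1. No profitable deviation — NE.
(Rest, Max): Fleet A can switch to Light (-8 → 8). Not NE.
(Light, Light): Fleet A gets 9, best alternative -5; Fleet B gets 6, best alternative -1. No profitable deviation — NE.
(Light, Moderate): Fleet A can switch to Moderate (-5 → 1). Not NE.
(Light, Heavy): Fleet A can switch to Rest (-5 → 0). Not NE.
(Light, Max): Fleet B can switch to Light (-4 → 6). Not NE.
(Moderate, Moderate): Fleet A gets 1, best alternative -4; Fleet B gets 1, best alternative -4. No profitable deviation — NE.
(The remaining 7 profiles each have a profitable deviation by the same check.)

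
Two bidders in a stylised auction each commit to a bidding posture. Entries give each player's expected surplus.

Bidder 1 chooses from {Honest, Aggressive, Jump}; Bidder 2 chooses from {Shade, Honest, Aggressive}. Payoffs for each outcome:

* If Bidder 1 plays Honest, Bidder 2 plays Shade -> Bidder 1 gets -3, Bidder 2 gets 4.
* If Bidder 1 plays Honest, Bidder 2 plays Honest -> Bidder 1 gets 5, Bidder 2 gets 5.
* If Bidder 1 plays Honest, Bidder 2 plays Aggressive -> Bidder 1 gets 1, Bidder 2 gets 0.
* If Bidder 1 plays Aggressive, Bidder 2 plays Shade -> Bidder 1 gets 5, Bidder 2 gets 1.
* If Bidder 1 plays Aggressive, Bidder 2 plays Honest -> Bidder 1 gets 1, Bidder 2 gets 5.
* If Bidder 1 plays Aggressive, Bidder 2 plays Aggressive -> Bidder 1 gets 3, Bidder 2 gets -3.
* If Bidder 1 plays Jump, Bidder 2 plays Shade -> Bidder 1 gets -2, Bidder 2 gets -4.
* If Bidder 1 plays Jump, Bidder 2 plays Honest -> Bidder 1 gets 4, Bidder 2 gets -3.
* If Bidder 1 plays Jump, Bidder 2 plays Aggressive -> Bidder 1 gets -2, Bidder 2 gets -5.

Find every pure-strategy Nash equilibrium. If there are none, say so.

Bidder 1 against Shade: payoffs -3, 5, -2 → best response Aggressive.
Bidder 1 against Honest: payoffs 5, 1, 4 → best response Honest.
Bidder 1 against Aggressive: payoffs 1, 3, -2 → best response Aggressive.
Bidder 2 against Honest: payoffs 4, 5, 0 → best response Honest.
Bidder 2 against Aggressive: payoffs 1, 5, -3 → best response Honest.
Bidder 2 against Jump: payoffs -4, -3, -5 → best response Honest.
Mutual best responses: (Honest, Honest).

Pure NE: (Honest, Honest)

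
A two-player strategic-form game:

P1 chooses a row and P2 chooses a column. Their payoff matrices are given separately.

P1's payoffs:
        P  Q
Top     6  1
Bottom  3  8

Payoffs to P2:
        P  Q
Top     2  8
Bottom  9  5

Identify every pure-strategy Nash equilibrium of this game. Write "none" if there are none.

P1 against P: payoffs 6, 3 → best response Top.
P1 against Q: payoffs 1, 8 → best response Bottom.
P2 against Top: payoffs 2, 8 → best response Q.
P2 against Bottom: payoffs 9, 5 → best response P.
No profile is a mutual best response for all players.

none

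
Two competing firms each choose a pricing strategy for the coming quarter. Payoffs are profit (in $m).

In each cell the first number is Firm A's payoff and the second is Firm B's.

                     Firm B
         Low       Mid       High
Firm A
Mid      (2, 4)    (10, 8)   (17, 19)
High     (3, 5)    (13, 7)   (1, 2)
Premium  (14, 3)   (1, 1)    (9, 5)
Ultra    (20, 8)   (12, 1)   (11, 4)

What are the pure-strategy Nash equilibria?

Pure-strategy Nash equilibria: (Mid, High); (High, Mid); (Ultra, Low)

Firm A against Low: payoffs 2, 3, 14, 20 → best response Ultra.
Firm A against Mid: payoffs 10, 13, 1, 12 → best response High.
Firm A against High: payoffs 17, 1, 9, 11 → best response Mid.
Firm B against Mid: payoffs 4, 8, 19 → best response High.
Firm B against High: payoffs 5, 7, 2 → best response Mid.
Firm B against Premium: payoffs 3, 1, 5 → best response High.
Firm B against Ultra: payoffs 8, 1, 4 → best response Low.
Mutual best responses: (Mid, High); (High, Mid); (Ultra, Low).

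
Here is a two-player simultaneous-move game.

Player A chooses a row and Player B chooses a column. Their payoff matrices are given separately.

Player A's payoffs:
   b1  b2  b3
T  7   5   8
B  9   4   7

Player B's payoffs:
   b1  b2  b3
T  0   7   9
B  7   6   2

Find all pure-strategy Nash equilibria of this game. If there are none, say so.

(T, b1): Player A can switch to B (7 → 9). Not NE.
(T, b2): Player B can switch to b3 (7 → 9). Not NE.
(T, b3): Player A gets 8, best alternative 7; Player B gets 9, best alternative 7. No profitable deviation — NE.
(B, b1): Player A gets 9, best alternative 7; Player B gets 7, best alternative 6. No profitable deviation — NE.
(B, b2): Player A can switch to T (4 → 5). Not NE.
(B, b3): Player A can switch to T (7 → 8). Not NE.

(T, b3); (B, b1)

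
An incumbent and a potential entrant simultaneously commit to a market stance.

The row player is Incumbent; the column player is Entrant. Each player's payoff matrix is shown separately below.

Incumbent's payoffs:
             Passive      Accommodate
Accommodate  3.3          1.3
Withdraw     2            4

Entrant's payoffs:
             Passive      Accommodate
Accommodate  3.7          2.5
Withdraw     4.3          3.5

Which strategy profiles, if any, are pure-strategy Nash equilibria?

Incumbent against Passive: payoffs 3.3, 2 → best response Accommodate.
Incumbent against Accommodate: payoffs 1.3, 4 → best response Withdraw.
Entrant against Accommodate: payoffs 3.7, 2.5 → best response Passive.
Entrant against Withdraw: payoffs 4.3, 3.5 → best response Passive.
Mutual best responses: (Accommodate, Passive).

(Accommodate, Passive)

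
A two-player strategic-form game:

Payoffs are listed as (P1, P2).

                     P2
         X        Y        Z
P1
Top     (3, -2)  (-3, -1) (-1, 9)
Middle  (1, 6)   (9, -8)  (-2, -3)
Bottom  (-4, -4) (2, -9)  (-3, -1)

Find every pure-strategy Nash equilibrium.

The unique pure-strategy Nash equilibrium is (Top, Z).

P1 against X: payoffs 3, 1, -4 → best response Top.
P1 against Y: payoffs -3, 9, 2 → best response Middle.
P1 against Z: payoffs -1, -2, -3 → best response Top.
P2 against Top: payoffs -2, -1, 9 → best response Z.
P2 against Middle: payoffs 6, -8, -3 → best response X.
P2 against Bottom: payoffs -4, -9, -1 → best response Z.
Mutual best responses: (Top, Z).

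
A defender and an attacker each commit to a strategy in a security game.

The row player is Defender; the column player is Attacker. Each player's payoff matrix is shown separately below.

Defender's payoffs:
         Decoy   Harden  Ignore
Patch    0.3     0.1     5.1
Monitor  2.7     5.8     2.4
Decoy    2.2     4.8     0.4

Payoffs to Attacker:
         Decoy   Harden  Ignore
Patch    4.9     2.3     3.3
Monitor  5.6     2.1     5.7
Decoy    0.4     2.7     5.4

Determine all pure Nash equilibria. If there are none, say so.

For each player, find the best response to each opponent profile; mutual best responses are the pure NE.
Defender against Decoy: payoffs 0.3, 2.7, 2.2 → best response Monitor.
Defender against Harden: payoffs 0.1, 5.8, 4.8 → best response Monitor.
Defender against Ignore: payoffs 5.1, 2.4, 0.4 → best response Patch.
Attacker against Patch: payoffs 4.9, 2.3, 3.3 → best response Decoy.
Attacker against Monitor: payoffs 5.6, 2.1, 5.7 → best response Ignore.
Attacker against Decoy: payoffs 0.4, 2.7, 5.4 → best response Ignore.
No profile is a mutual best response for all players.

No pure-strategy Nash equilibrium.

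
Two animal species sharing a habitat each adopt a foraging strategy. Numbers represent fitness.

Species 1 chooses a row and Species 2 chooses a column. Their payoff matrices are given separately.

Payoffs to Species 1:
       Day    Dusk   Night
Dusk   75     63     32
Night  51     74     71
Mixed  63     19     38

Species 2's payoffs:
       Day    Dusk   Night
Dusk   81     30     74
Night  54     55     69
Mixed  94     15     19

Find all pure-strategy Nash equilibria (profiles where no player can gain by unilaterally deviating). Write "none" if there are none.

Pure-strategy Nash equilibria: (Dusk, Day), (Night, Night)

Species 1 against Day: payoffs 75, 51, 63 → best response Dusk.
Species 1 against Dusk: payoffs 63, 74, 19 → best response Night.
Species 1 against Night: payoffs 32, 71, 38 → best response Night.
Species 2 against Dusk: payoffs 81, 30, 74 → best response Day.
Species 2 against Night: payoffs 54, 55, 69 → best response Night.
Species 2 against Mixed: payoffs 94, 15, 19 → best response Day.
Mutual best responses: (Dusk, Day); (Night, Night).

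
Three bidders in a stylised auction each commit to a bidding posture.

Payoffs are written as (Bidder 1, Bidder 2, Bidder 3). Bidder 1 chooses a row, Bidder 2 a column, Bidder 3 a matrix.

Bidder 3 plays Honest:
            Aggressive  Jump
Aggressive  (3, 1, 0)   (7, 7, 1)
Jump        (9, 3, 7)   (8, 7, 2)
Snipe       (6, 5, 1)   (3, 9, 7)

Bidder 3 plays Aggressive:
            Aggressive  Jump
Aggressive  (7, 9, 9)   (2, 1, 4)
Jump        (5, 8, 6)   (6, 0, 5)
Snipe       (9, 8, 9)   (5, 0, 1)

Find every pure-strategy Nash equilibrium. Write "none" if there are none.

Bidder 1 against (Aggressive, Honest): payoffs 3, 9, 6 → best response Jump.
Bidder 1 against (Aggressive, Aggressive): payoffs 7, 5, 9 → best response Snipe.
Bidder 1 against (Jump, Honest): payoffs 7, 8, 3 → best response Jump.
Bidder 1 against (Jump, Aggressive): payoffs 2, 6, 5 → best response Jump.
Bidder 2 against (Aggressive, Honest): payoffs 1, 7 → best response Jump.
Bidder 2 against (Aggressive, Aggressive): payoffs 9, 1 → best response Aggressive.
Bidder 2 against (Jump, Honest): payoffs 3, 7 → best response Jump.
Bidder 2 against (Jump, Aggressive): payoffs 8, 0 → best response Aggressive.
Bidder 2 against (Snipe, Honest): payoffs 5, 9 → best response Jump.
Bidder 2 against (Snipe, Aggressive): payoffs 8, 0 → best response Aggressive.
Bidder 3 against (Aggressive, Aggressive): payoffs 0, 9 → best response Aggressive.
Bidder 3 against (Aggressive, Jump): payoffs 1, 4 → best response Aggressive.
Bidder 3 against (Jump, Aggressive): payoffs 7, 6 → best response Honest.
Bidder 3 against (Jump, Jump): payoffs 2, 5 → best response Aggressive.
Bidder 3 against (Snipe, Aggressive): payoffs 1, 9 → best response Aggressive.
Bidder 3 against (Snipe, Jump): payoffs 7, 1 → best response Honest.
Mutual best responses: (Snipe, Aggressive, Aggressive).

The unique pure-strategy Nash equilibrium is (Snipe, Aggressive, Aggressive).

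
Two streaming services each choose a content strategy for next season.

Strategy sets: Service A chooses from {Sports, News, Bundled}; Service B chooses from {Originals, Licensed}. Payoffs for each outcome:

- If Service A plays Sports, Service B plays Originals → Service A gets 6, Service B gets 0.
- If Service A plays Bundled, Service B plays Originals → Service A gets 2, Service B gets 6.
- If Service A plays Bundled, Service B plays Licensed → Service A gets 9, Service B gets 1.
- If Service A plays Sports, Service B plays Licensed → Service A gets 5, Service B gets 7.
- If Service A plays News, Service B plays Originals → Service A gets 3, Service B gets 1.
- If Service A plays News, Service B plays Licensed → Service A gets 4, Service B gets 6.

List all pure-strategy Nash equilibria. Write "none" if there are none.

This game has no pure Nash equilibrium.

Service A against Originals: payoffs 6, 3, 2 → best response Sports.
Service A against Licensed: payoffs 5, 4, 9 → best response Bundled.
Service B against Sports: payoffs 0, 7 → best response Licensed.
Service B against News: payoffs 1, 6 → best response Licensed.
Service B against Bundled: payoffs 6, 1 → best response Originals.
No profile is a mutual best response for all players.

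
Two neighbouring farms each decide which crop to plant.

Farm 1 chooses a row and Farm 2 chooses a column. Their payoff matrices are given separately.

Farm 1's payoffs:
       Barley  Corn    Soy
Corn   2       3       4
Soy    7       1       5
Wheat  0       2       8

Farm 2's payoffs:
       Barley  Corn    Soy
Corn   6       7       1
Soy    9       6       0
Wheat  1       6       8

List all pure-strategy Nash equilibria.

(Corn, Barley): Farm 1 can switch to Soy (2 → 7). Not NE.
(Corn, Corn): Farm 1 gets 3, best alternative 2; Farm 2 gets 7, best alternative 6. No profitable deviation — NE.
(Corn, Soy): Farm 1 can switch to Soy (4 → 5). Not NE.
(Soy, Barley): Farm 1 gets 7, best alternative 2; Farm 2 gets 9, best alternative 6. No profitable deviation — NE.
(Soy, Corn): Farm 1 can switch to Corn (1 → 3). Not NE.
(Soy, Soy): Farm 1 can switch to Wheat (5 → 8). Not NE.
(Wheat, Barley): Farm 1 can switch to Corn (0 → 2). Not NE.
(Wheat, Corn): Farm 1 can switch to Corn (2 → 3). Not NE.
(Wheat, Soy): Farm 1 gets 8, best alternative 5; Farm 2 gets 8, best alternative 6. No profitable deviation — NE.

The pure Nash equilibria are (Corn, Corn) and (Soy, Barley) and (Wheat, Soy).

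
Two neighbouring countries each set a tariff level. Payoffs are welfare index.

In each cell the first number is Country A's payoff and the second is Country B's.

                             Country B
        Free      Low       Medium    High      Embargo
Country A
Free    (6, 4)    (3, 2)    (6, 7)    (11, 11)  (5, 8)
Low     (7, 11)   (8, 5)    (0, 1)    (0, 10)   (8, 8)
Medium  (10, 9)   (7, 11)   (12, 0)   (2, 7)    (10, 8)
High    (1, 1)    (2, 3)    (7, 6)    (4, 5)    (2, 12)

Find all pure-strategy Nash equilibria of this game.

Country A against Free: payoffs 6, 7, 10, 1 → best response Medium.
Country A against Low: payoffs 3, 8, 7, 2 → best response Low.
Country A against Medium: payoffs 6, 0, 12, 7 → best response Medium.
Country A against High: payoffs 11, 0, 2, 4 → best response Free.
Country A against Embargo: payoffs 5, 8, 10, 2 → best response Medium.
Country B against Free: payoffs 4, 2, 7, 11, 8 → best response High.
Country B against Low: payoffs 11, 5, 1, 10, 8 → best response Free.
Country B against Medium: payoffs 9, 11, 0, 7, 8 → best response Low.
Country B against High: payoffs 1, 3, 6, 5, 12 → best response Embargo.
Mutual best responses: (Free, High).

Pure NE: (Free, High)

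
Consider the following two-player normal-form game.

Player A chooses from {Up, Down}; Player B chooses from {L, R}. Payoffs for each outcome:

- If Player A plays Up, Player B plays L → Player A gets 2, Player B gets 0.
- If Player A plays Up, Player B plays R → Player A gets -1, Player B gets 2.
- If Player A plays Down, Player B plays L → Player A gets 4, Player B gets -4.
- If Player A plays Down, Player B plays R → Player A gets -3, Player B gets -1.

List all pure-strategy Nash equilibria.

Mark each player's best response to every combination of opponents' strategies; a profile where every player is best-responding is a pure Nash equilibrium.
Player A against L: payoffs 2, 4 → best response Down.
Player A against R: payoffs -1, -3 → best response Up.
Player B against Up: payoffs 0, 2 → best response R.
Player B against Down: payoffs -4, -1 → best response R.
Mutual best responses: (Up, R).

(Up, R)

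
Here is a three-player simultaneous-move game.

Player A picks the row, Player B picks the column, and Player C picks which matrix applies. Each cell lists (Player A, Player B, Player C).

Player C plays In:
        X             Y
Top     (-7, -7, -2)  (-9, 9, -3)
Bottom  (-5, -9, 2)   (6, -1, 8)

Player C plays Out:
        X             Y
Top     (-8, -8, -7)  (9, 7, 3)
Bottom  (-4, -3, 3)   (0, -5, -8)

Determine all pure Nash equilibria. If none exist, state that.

The pure Nash equilibria are (Top, Y, Out) and (Bottom, X, Out) and (Bottom, Y, In).

Mark each player's best response to every combination of opponents' strategies; a profile where every player is best-responding is a pure Nash equilibrium.
Player A against (X, In): payoffs -7, -5 → best response Bottom.
Player A against (X, Out): payoffs -8, -4 → best response Bottom.
Player A against (Y, In): payoffs -9, 6 → best response Bottom.
Player A against (Y, Out): payoffs 9, 0 → best response Top.
Player B against (Top, In): payoffs -7, 9 → best response Y.
Player B against (Top, Out): payoffs -8, 7 → best response Y.
Player B against (Bottom, In): payoffs -9, -1 → best response Y.
Player B against (Bottom, Out): payoffs -3, -5 → best response X.
Player C against (Top, X): payoffs -2, -7 → best response In.
Player C against (Top, Y): payoffs -3, 3 → best response Out.
Player C against (Bottom, X): payoffs 2, 3 → best response Out.
Player C against (Bottom, Y): payoffs 8, -8 → best response In.
Mutual best responses: (Top, Y, Out); (Bottom, X, Out); (Bottom, Y, In).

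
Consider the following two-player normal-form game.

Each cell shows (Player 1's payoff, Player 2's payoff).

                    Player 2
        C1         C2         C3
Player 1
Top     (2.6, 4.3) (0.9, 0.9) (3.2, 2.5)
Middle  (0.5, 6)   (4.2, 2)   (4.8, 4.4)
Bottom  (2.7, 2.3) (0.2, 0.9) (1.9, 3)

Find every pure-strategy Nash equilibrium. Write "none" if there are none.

This game has no pure Nash equilibrium.

Player 1 against C1: payoffs 2.6, 0.5, 2.7 → best response Bottom.
Player 1 against C2: payoffs 0.9, 4.2, 0.2 → best response Middle.
Player 1 against C3: payoffs 3.2, 4.8, 1.9 → best response Middle.
Player 2 against Top: payoffs 4.3, 0.9, 2.5 → best response C1.
Player 2 against Middle: payoffs 6, 2, 4.4 → best response C1.
Player 2 against Bottom: payoffs 2.3, 0.9, 3 → best response C3.
No profile is a mutual best response for all players.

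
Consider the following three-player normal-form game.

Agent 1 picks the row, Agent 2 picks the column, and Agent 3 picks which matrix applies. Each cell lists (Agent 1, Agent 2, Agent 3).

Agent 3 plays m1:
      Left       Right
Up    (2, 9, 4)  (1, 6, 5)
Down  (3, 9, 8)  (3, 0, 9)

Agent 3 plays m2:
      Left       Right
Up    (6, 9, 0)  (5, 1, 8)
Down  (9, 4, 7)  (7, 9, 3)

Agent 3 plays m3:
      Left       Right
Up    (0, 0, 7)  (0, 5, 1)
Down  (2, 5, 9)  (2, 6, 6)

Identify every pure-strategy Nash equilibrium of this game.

For each strategy profile, look for a profitable unilateral deviation.
(Up, Left, m1): Agent 1 can switch to Down (2 → 3). Not NE.
(Up, Left, m2): Agent 1 can switch to Down (6 → 9). Not NE.
(Up, Left, m3): Agent 1 can switch to Down (0 → 2). Not NE.
(Up, Right, m1): Agent 1 can switch to Down (1 → 3). Not NE.
(Up, Right, m2): Agent 1 can switch to Down (5 → 7). Not NE.
(Up, Right, m3): Agent 1 can switch to Down (0 → 2). Not NE.
(Down, Left, m1): Agent 3 can switch to m3 (8 → 9). Not NE.
(Down, Left, m2): Agent 2 can switch to Right (4 → 9). Not NE.
(Down, Left, m3): Agent 2 can switch to Right (5 → 6). Not NE.
(Down, Right, m1): Agent 2 can switch to Left (0 → 9). Not NE.
(Down, Right, m2): Agent 3 can switch to m1 (3 → 9). Not NE.
(Down, Right, m3): Agent 3 can switch to m1 (6 → 9). Not NE.

This game has no pure Nash equilibrium.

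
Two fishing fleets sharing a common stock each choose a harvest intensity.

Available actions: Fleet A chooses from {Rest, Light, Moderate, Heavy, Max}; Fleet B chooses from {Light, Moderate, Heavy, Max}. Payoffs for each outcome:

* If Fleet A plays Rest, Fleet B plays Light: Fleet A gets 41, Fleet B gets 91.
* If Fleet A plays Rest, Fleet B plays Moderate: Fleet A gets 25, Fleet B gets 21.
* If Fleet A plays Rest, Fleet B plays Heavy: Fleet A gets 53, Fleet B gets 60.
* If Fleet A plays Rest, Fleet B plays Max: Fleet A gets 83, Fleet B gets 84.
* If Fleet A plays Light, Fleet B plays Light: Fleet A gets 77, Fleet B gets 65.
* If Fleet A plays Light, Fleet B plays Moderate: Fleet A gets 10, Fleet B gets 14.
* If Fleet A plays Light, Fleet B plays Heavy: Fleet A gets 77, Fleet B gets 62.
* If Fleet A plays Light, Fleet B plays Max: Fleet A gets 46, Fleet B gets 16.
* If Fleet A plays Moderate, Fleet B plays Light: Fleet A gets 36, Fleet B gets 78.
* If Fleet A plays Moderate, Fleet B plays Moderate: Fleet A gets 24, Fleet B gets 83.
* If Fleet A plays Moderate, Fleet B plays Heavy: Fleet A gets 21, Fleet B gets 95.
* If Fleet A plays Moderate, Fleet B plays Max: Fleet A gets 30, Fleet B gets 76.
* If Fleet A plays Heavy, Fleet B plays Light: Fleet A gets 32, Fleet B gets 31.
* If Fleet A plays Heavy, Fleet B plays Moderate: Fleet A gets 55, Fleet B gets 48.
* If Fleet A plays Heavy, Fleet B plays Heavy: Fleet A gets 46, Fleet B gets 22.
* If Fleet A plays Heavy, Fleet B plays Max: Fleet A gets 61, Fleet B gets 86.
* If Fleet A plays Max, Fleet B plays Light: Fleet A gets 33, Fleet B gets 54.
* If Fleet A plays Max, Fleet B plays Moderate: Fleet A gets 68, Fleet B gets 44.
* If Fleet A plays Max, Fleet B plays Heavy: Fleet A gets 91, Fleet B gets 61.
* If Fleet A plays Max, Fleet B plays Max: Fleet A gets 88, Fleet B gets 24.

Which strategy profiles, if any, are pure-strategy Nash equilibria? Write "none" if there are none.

Pure-strategy Nash equilibria: (Light, Light); (Max, Heavy)

(Rest, Light): Fleet A can switch to Light (41 → 77). Not NE.
(Rest, Moderate): Fleet A can switch to Heavy (25 → 55). Not NE.
(Rest, Heavy): Fleet A can switch to Light (53 → 77). Not NE.
(Rest, Max): Fleet A can switch to Max (83 → 88). Not NE.
(Light, Light): Fleet A gets 77, best alternative 41; Fleet B gets 65, best alternative 62. No profitable deviation — NE.
(Light, Moderate): Fleet A can switch to Rest (10 → 25). Not NE.
(Light, Heavy): Fleet A can switch to Max (77 → 91). Not NE.
(Light, Max): Fleet A can switch to Rest (46 → 83). Not NE.
(Moderate, Light): Fleet A can switch to Rest (36 → 41). Not NE.
(Moderate, Moderate): Fleet A can switch to Rest (24 → 25). Not NE.
(Moderate, Heavy): Fleet A can switch to Rest (21 → 53). Not NE.
(Max, Heavy): Fleet A gets 91, best alternative 77; Fleet B gets 61, best alternative 54. No profitable deviation — NE.
(The remaining 8 profiles each have a profitable deviation by the same check.)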